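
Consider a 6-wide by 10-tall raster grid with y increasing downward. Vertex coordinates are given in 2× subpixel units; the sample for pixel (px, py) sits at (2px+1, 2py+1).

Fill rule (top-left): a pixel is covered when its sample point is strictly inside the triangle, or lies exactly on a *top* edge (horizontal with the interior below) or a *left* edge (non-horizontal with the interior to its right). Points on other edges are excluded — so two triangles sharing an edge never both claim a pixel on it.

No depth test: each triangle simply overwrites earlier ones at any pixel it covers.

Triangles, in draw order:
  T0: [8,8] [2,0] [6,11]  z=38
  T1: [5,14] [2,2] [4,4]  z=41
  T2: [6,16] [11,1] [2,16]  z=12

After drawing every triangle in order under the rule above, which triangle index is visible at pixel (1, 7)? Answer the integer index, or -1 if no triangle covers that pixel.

T0:
  2·area = 34  (B↔C swapped to make it positive)
  edge (8, 8)→(6, 11): d=(-2,3) right/bottom  bias=-1
  edge (6, 11)→(2, 0): d=(-4,-11) top-left  bias=+0
  edge (2, 0)→(8, 8): d=(6,8) right/bottom  bias=-1
    (2,2)@(5, 5): e=[15,13,6] → #
    (3,2)@(7, 5): e=[9,35,-10] → ·
    (2,3)@(5, 7): e=[11,5,18] → #
    (3,3)@(7, 7): e=[5,27,2] → #
    (4,3)@(9, 7): e=[-1,49,-14] → ·
    (2,4)@(5, 9): e=[7,-3,30] → ·
    (3,4)@(7, 9): e=[1,19,14] → #
    (4,4)@(9, 9): e=[-5,41,-2] → ·
    (3,5)@(7, 11): e=[-3,11,26] → ·
  covered (4 px):
    · · · · · ·
    · · · · · ·
    · · # · · ·
    · · # # · ·
    · · · # · ·
    · · · · · ·
    · · · · · ·
    · · · · · ·
    · · · · · ·
    · · · · · ·
T1:
  2·area = 18
  edge (5, 14)→(2, 2): d=(-3,-12) top-left  bias=+0
  edge (2, 2)→(4, 4): d=(2,2) right/bottom  bias=-1
  edge (4, 4)→(5, 14): d=(1,10) right/bottom  bias=-1
    (0,0)@(1, 1): e=[-9,0,27] → ·  [on edge]
    (1,1)@(3, 3): e=[9,0,9] → ·  [on edge]
    (1,2)@(3, 5): e=[3,4,11] → #
    (2,2)@(5, 5): e=[27,0,-9] → ·  [on edge]
    (1,3)@(3, 7): e=[-3,8,13] → ·
    (3,3)@(7, 7): e=[45,0,-27] → ·  [on edge]
    (4,4)@(9, 9): e=[63,0,-45] → ·  [on edge]
    (5,5)@(11, 11): e=[81,0,-63] → ·  [on edge]
  covered (1 px):
    · · · · · ·
    · · · · · ·
    · # · · · ·
    · · · · · ·
    · · · · · ·
    · · · · · ·
    · · · · · ·
    · · · · · ·
    · · · · · ·
    · · · · · ·
T2:
  2·area = 60  (B↔C swapped to make it positive)
  edge (6, 16)→(2, 16): d=(-4,0) right/bottom  bias=-1
  edge (2, 16)→(11, 1): d=(9,-15) top-left  bias=+0
  edge (11, 1)→(6, 16): d=(-5,15) right/bottom  bias=-1
    (5,0)@(11, 1): e=[60,0,0] → ·  [on edge]
    (4,2)@(9, 5): e=[44,6,10] → #
    (5,2)@(11, 5): e=[44,36,-20] → ·
    (4,3)@(9, 7): e=[36,24,0] → ·  [on edge]
    (3,4)@(7, 9): e=[28,12,20] → #
    (4,4)@(9, 9): e=[28,42,-10] → ·
    (2,5)@(5, 11): e=[20,0,40] → #  [on edge]
    (4,5)@(9, 11): e=[20,60,-20] → ·
    (2,6)@(5, 13): e=[12,18,30] → #
    (3,6)@(7, 13): e=[12,48,0] → ·  [on edge]
    (1,7)@(3, 15): e=[4,6,50] → #
    (3,7)@(7, 15): e=[4,66,-10] → ·
    (2,9)@(5, 19): e=[-12,72,0] → ·  [on edge]
  covered (7 px):
    · · · · · ·
    · · · · · ·
    · · · · # ·
    · · · · · ·
    · · · # · ·
    · · # # · ·
    · · # · · ·
    · # # · · ·
    · · · · · ·
    · · · · · ·

Z-buffer (winner per pixel, '.' = empty):
  . . . . . .
  . . . . . .
  . 1 0 . 2 .
  . . 0 0 . .
  . . . 2 . .
  . . 2 2 . .
  . . 2 . . .
  . 2 2 . . .
  . . . . . .
  . . . . . .

Result: 2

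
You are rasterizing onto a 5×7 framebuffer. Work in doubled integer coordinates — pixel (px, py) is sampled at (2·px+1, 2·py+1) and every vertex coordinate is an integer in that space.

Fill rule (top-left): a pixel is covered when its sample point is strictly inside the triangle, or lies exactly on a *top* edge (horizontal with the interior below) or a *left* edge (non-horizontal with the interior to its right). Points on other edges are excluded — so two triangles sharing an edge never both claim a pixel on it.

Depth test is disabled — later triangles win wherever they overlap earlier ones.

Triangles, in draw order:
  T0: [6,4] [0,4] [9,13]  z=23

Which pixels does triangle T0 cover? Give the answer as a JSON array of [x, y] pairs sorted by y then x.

T0:
  2·area = 54  (B↔C swapped to make it positive)
  edge (6, 4)→(9, 13): d=(3,9) right/bottom  bias=-1
  edge (9, 13)→(0, 4): d=(-9,-9) top-left  bias=+0
  edge (0, 4)→(6, 4): d=(6,0) top-left  bias=+0
    (2,0)@(5, 1): e=[0,72,-18] → ·  [on edge]
    (0,2)@(1, 5): e=[48,0,6] → █  [on edge]
    (1,2)@(3, 5): e=[30,18,6] → █
    (2,2)@(5, 5): e=[12,36,6] → █
    (3,2)@(7, 5): e=[-6,54,6] → ·
    (0,3)@(1, 7): e=[54,-18,18] → ·
    (1,3)@(3, 7): e=[36,0,18] → █  [on edge]
    (3,3)@(7, 7): e=[0,36,18] → ·  [on edge]
    (1,4)@(3, 9): e=[42,-18,30] → ·
    (2,4)@(5, 9): e=[24,0,30] → █  [on edge]
    (3,4)@(7, 9): e=[6,18,30] → █
    (4,4)@(9, 9): e=[-12,36,30] → ·
    (3,5)@(7, 11): e=[12,0,42] → █  [on edge]
    (4,6)@(9, 13): e=[0,0,54] → ·  [on edge]
  covered (8 px):
    · · · · ·
    · · · · ·
    █ █ █ · ·
    · █ █ · ·
    · · █ █ ·
    · · · █ ·
    · · · · ·

Result: [[0,2],[1,2],[2,2],[1,3],[2,3],[2,4],[3,4],[3,5]]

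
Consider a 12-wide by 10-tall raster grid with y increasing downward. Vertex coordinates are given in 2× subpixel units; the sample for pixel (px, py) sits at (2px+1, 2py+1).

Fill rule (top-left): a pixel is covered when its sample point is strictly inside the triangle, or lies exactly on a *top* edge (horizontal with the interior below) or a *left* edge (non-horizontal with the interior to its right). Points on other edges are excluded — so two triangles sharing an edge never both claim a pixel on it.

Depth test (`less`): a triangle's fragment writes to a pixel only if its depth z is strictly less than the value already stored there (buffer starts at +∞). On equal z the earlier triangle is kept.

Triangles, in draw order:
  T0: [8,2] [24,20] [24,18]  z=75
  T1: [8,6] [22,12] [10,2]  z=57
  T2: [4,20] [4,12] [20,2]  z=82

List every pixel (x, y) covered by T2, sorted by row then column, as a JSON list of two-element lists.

T0:
  2·area = 32  (B↔C swapped to make it positive)
  edge (8, 2)→(24, 18): d=(16,16) right/bottom  bias=-1
  edge (24, 18)→(24, 20): d=(0,2) right/bottom  bias=-1
  edge (24, 20)→(8, 2): d=(-16,-18) top-left  bias=+0
    (3,0)@(7, 1): e=[0,34,-2] → ·  [on edge]
    (4,1)@(9, 3): e=[0,30,2] → ·  [on edge]
    (5,2)@(11, 5): e=[0,26,6] → ·  [on edge]
    (6,3)@(13, 7): e=[0,22,10] → ·  [on edge]
    (7,4)@(15, 9): e=[0,18,14] → ·  [on edge]
    (8,5)@(17, 11): e=[0,14,18] → ·  [on edge]
    (9,6)@(19, 13): e=[0,10,22] → ·  [on edge]
    (10,7)@(21, 15): e=[0,6,26] → ·  [on edge]
    (11,8)@(23, 17): e=[0,2,30] → ·  [on edge]
  covered (0 px):
    · · · · · · · · · · · ·
    · · · · · · · · · · · ·
    · · · · · · · · · · · ·
    · · · · · · · · · · · ·
    · · · · · · · · · · · ·
    · · · · · · · · · · · ·
    · · · · · · · · · · · ·
    · · · · · · · · · · · ·
    · · · · · · · · · · · ·
    · · · · · · · · · · · ·
T1:
  2·area = 68  (B↔C swapped to make it positive)
  edge (8, 6)→(10, 2): d=(2,-4) top-left  bias=+0
  edge (10, 2)→(22, 12): d=(12,10) right/bottom  bias=-1
  edge (22, 12)→(8, 6): d=(-14,-6) top-left  bias=+0
    (0,1)@(1, 3): e=[-34,102,0] → ·  [on edge]
    (5,1)@(11, 3): e=[6,2,60] → #
    (6,1)@(13, 3): e=[14,-18,72] → ·
    (4,2)@(9, 5): e=[2,46,20] → #
    (6,2)@(13, 5): e=[18,6,44] → #
    (7,2)@(15, 5): e=[26,-14,56] → ·
    (4,3)@(9, 7): e=[6,70,-8] → ·
    (5,3)@(11, 7): e=[14,50,4] → #
    (7,3)@(15, 7): e=[30,10,28] → #
    (8,3)@(17, 7): e=[38,-10,40] → ·
    (5,4)@(11, 9): e=[18,74,-24] → ·
    (6,4)@(13, 9): e=[26,54,-12] → ·
    (7,4)@(15, 9): e=[34,34,0] → #  [on edge]
  covered (9 px):
    · · · · · · · · · · · ·
    · · · · · # · · · · · ·
    · · · · # # # · · · · ·
    · · · · · # # # · · · ·
    · · · · · · · # # · · ·
    · · · · · · · · · · · ·
    · · · · · · · · · · · ·
    · · · · · · · · · · · ·
    · · · · · · · · · · · ·
    · · · · · · · · · · · ·
T2:
  2·area = 128
  edge (4, 20)→(4, 12): d=(0,-8) top-left  bias=+0
  edge (4, 12)→(20, 2): d=(16,-10) top-left  bias=+0
  edge (20, 2)→(4, 20): d=(-16,18) right/bottom  bias=-1
    (9,1)@(19, 3): e=[120,6,2] → #
    (10,1)@(21, 3): e=[136,26,-34] → ·
    (8,2)@(17, 5): e=[104,18,6] → #
    (9,2)@(19, 5): e=[120,38,-30] → ·
    (6,3)@(13, 7): e=[72,10,46] → #
    (7,3)@(15, 7): e=[88,30,10] → #
    (8,3)@(17, 7): e=[104,50,-26] → ·
    (4,4)@(9, 9): e=[40,2,86] → #
    (5,4)@(11, 9): e=[56,22,50] → #
    (7,4)@(15, 9): e=[88,62,-22] → ·
    (3,5)@(7, 11): e=[24,14,90] → #
    (6,5)@(13, 11): e=[72,74,-18] → ·
  covered (16 px):
    · · · · · · · · · · · ·
    · · · · · · · · · # · ·
    · · · · · · · · # · · ·
    · · · · · · # # · · · ·
    · · · · # # # · · · · ·
    · · · # # # · · · · · ·
    · · # # # · · · · · · ·
    · · # # · · · · · · · ·
    · · # · · · · · · · · ·
    · · · · · · · · · · · ·

Final: [[9,1],[8,2],[6,3],[7,3],[4,4],[5,4],[6,4],[3,5],[4,5],[5,5],[2,6],[3,6],[4,6],[2,7],[3,7],[2,8]]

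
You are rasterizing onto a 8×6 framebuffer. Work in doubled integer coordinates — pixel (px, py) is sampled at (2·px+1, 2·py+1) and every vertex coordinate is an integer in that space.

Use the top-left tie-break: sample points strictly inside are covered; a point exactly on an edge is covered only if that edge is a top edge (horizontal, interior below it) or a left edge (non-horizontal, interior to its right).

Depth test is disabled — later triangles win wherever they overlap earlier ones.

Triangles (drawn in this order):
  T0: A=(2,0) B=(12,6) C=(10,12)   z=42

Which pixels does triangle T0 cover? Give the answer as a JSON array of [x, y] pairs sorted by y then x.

T0:
  2·area = 72
  edge (2, 0)→(12, 6): d=(10,6) right/bottom  bias=-1
  edge (12, 6)→(10, 12): d=(-2,6) right/bottom  bias=-1
  edge (10, 12)→(2, 0): d=(-8,-12) top-left  bias=+0
    (1,0)@(3, 1): e=[4,64,4] → █
    (2,0)@(5, 1): e=[-8,52,28] → ·
    (1,1)@(3, 3): e=[24,60,-12] → ·
    (2,1)@(5, 3): e=[12,48,12] → █
    (3,1)@(7, 3): e=[0,36,36] → ·  [on edge]
    (6,1)@(13, 3): e=[-36,0,108] → ·  [on edge]
    (2,2)@(5, 5): e=[32,44,-4] → ·
    (3,2)@(7, 5): e=[20,32,20] → █
    (4,2)@(9, 5): e=[8,20,44] → █
    (5,2)@(11, 5): e=[-4,8,68] → ·
    (3,3)@(7, 7): e=[40,28,4] → █
    (5,3)@(11, 7): e=[16,4,52] → █
    (5,4)@(11, 9): e=[36,0,36] → ·  [on edge]
  covered (8 px):
    · █ · · · · · ·
    · · █ · · · · ·
    · · · █ █ · · ·
    · · · █ █ █ · ·
    · · · · █ · · ·
    · · · · · · · ·

Result: [[1,0],[2,1],[3,2],[4,2],[3,3],[4,3],[5,3],[4,4]]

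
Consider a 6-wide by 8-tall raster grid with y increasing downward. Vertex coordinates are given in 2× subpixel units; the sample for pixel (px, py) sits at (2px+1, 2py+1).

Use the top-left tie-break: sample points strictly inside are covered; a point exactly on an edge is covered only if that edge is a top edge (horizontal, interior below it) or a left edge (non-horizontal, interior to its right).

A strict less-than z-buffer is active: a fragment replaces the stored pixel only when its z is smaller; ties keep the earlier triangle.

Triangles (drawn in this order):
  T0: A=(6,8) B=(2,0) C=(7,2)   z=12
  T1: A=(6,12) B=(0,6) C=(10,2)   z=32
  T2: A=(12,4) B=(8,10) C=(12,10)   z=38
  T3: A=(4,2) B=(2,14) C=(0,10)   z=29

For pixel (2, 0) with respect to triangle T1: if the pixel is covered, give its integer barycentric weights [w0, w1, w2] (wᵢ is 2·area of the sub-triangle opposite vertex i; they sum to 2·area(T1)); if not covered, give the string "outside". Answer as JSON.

T0:
  2·area = 32
  edge (6, 8)→(2, 0): d=(-4,-8) top-left  bias=+0
  edge (2, 0)→(7, 2): d=(5,2) right/bottom  bias=-1
  edge (7, 2)→(6, 8): d=(-1,6) right/bottom  bias=-1
    (1,0)@(3, 1): e=[4,3,25] → #
    (2,0)@(5, 1): e=[20,-1,13] → ·
    (1,1)@(3, 3): e=[-4,13,23] → ·
    (2,1)@(5, 3): e=[12,9,11] → #
    (3,1)@(7, 3): e=[28,5,-1] → ·
    (2,2)@(5, 5): e=[4,19,9] → #
    (3,2)@(7, 5): e=[20,15,-3] → ·
    (2,3)@(5, 7): e=[-4,29,7] → ·
  covered (3 px):
    · # · · · ·
    · · # · · ·
    · · # · · ·
    · · · · · ·
    · · · · · ·
    · · · · · ·
    · · · · · ·
    · · · · · ·
T1:
  2·area = 84
  edge (6, 12)→(0, 6): d=(-6,-6) top-left  bias=+0
  edge (0, 6)→(10, 2): d=(10,-4) top-left  bias=+0
  edge (10, 2)→(6, 12): d=(-4,10) right/bottom  bias=-1
    (4,1)@(9, 3): e=[72,6,6] → #
    (5,1)@(11, 3): e=[84,14,-14] → ·
    (1,2)@(3, 5): e=[24,2,58] → #
    (2,2)@(5, 5): e=[36,10,38] → #
    (3,2)@(7, 5): e=[48,18,18] → #
    (4,2)@(9, 5): e=[60,26,-2] → ·
    (0,3)@(1, 7): e=[0,14,70] → #  [on edge]
    (4,3)@(9, 7): e=[48,46,-10] → ·
    (0,4)@(1, 9): e=[-12,34,62] → ·
    (1,4)@(3, 9): e=[0,42,42] → #  [on edge]
    (4,4)@(9, 9): e=[36,66,-18] → ·
    (1,5)@(3, 11): e=[-12,62,34] → ·
    (2,5)@(5, 11): e=[0,70,14] → #  [on edge]
    (3,6)@(7, 13): e=[0,98,-14] → ·  [on edge]
    (4,7)@(9, 15): e=[0,126,-42] → ·  [on edge]
  covered (12 px):
    · · · · · ·
    · · · · # ·
    · # # # · ·
    # # # # · ·
    · # # # · ·
    · · # · · ·
    · · · · · ·
    · · · · · ·
T2:
  2·area = 24  (B↔C swapped to make it positive)
  edge (12, 4)→(12, 10): d=(0,6) right/bottom  bias=-1
  edge (12, 10)→(8, 10): d=(-4,0) right/bottom  bias=-1
  edge (8, 10)→(12, 4): d=(4,-6) top-left  bias=+0
    (5,3)@(11, 7): e=[6,12,6] → #
    (4,4)@(9, 9): e=[18,4,2] → #
    (4,5)@(9, 11): e=[18,-4,10] → ·
    (5,5)@(11, 11): e=[6,-4,22] → ·
  covered (3 px):
    · · · · · ·
    · · · · · ·
    · · · · · ·
    · · · · · #
    · · · · # #
    · · · · · ·
    · · · · · ·
    · · · · · ·
T3:
  2·area = 32
  edge (4, 2)→(2, 14): d=(-2,12) right/bottom  bias=-1
  edge (2, 14)→(0, 10): d=(-2,-4) top-left  bias=+0
  edge (0, 10)→(4, 2): d=(4,-8) top-left  bias=+0
    (1,2)@(3, 5): e=[6,22,4] → #
    (2,2)@(5, 5): e=[-18,30,20] → ·
    (1,3)@(3, 7): e=[2,18,12] → #
    (2,3)@(5, 7): e=[-22,26,28] → ·
    (0,4)@(1, 9): e=[22,6,4] → #
    (1,4)@(3, 9): e=[-2,14,20] → ·
    (0,5)@(1, 11): e=[18,2,12] → #
    (1,5)@(3, 11): e=[-6,10,28] → ·
    (0,6)@(1, 13): e=[14,-2,20] → ·
  covered (4 px):
    · · · · · ·
    · · · · · ·
    · # · · · ·
    · # · · · ·
    # · · · · ·
    # · · · · ·
    · · · · · ·
    · · · · · ·

Result: "outside"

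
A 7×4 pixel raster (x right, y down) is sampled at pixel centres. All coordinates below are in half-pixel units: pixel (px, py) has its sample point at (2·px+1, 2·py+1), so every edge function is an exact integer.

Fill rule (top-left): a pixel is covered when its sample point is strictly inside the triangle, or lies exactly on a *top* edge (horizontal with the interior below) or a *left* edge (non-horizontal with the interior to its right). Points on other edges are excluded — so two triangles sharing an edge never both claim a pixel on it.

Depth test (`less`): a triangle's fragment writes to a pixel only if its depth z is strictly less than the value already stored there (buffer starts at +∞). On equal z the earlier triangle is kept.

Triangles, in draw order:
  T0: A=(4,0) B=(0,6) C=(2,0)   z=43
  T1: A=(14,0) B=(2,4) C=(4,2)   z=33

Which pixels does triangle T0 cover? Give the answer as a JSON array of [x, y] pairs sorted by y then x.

T0:
  2·area = 12
  edge (4, 0)→(0, 6): d=(-4,6) right/bottom  bias=-1
  edge (0, 6)→(2, 0): d=(2,-6) top-left  bias=+0
  edge (2, 0)→(4, 0): d=(2,0) top-left  bias=+0
    (1,0)@(3, 1): e=[2,8,2] → █
    (2,0)@(5, 1): e=[-10,20,2] → ·
    (0,1)@(1, 3): e=[6,0,6] → █  [on edge]
    (1,1)@(3, 3): e=[-6,12,6] → ·
    (0,2)@(1, 5): e=[-2,4,10] → ·
  covered (2 px):
    · █ · · · · ·
    █ · · · · · ·
    · · · · · · ·
    · · · · · · ·
T1:
  2·area = 16
  edge (14, 0)→(2, 4): d=(-12,4) right/bottom  bias=-1
  edge (2, 4)→(4, 2): d=(2,-2) top-left  bias=+0
  edge (4, 2)→(14, 0): d=(10,-2) top-left  bias=+0
    (2,0)@(5, 1): e=[24,0,-8] → ·  [on edge]
    (4,0)@(9, 1): e=[8,8,0] → █  [on edge]
    (5,0)@(11, 1): e=[0,12,4] → ·  [on edge]
    (1,1)@(3, 3): e=[8,0,8] → █  [on edge]
    (2,1)@(5, 3): e=[0,4,12] → ·  [on edge]
    (4,1)@(9, 3): e=[-16,12,20] → ·
    (0,2)@(1, 5): e=[-8,0,24] → ·  [on edge]
    (1,2)@(3, 5): e=[-16,4,28] → ·
  covered (2 px):
    · · · · █ · ·
    · █ · · · · ·
    · · · · · · ·
    · · · · · · ·

Final: [[1,0],[0,1]]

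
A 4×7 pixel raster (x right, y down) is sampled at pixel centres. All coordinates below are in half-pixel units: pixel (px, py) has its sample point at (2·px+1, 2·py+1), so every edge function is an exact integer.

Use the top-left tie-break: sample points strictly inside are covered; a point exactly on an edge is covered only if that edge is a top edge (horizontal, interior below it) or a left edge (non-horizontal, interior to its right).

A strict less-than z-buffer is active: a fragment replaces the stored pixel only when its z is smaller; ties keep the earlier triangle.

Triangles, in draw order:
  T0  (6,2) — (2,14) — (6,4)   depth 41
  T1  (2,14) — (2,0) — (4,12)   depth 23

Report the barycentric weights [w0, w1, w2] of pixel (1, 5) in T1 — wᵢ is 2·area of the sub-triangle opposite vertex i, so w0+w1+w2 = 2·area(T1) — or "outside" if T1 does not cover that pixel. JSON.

T0:
  2·area = 8  (B↔C swapped to make it positive)
  edge (6, 2)→(6, 4): d=(0,2) right/bottom  bias=-1
  edge (6, 4)→(2, 14): d=(-4,10) right/bottom  bias=-1
  edge (2, 14)→(6, 2): d=(4,-12) top-left  bias=+0
    (2,2)@(5, 5): e=[2,6,0] → #  [on edge]
    (3,2)@(7, 5): e=[-2,-14,24] → ·
    (2,3)@(5, 7): e=[2,-2,8] → ·
    (1,5)@(3, 11): e=[6,2,0] → #  [on edge]
    (2,5)@(5, 11): e=[2,-18,24] → ·
    (1,6)@(3, 13): e=[6,-6,8] → ·
  covered (2 px):
    · · · ·
    · · · ·
    · · # ·
    · · · ·
    · · · ·
    · # · ·
    · · · ·
T1:
  2·area = 28
  edge (2, 14)→(2, 0): d=(0,-14) top-left  bias=+0
  edge (2, 0)→(4, 12): d=(2,12) right/bottom  bias=-1
  edge (4, 12)→(2, 14): d=(-2,2) right/bottom  bias=-1
    (1,3)@(3, 7): e=[14,2,12] → #
    (2,3)@(5, 7): e=[42,-22,8] → ·
    (1,4)@(3, 9): e=[14,6,8] → #
    (2,4)@(5, 9): e=[42,-18,4] → ·
    (3,4)@(7, 9): e=[70,-42,0] → ·  [on edge]
    (1,5)@(3, 11): e=[14,10,4] → #
    (2,5)@(5, 11): e=[42,-14,0] → ·  [on edge]
    (1,6)@(3, 13): e=[14,14,0] → ·  [on edge]
  covered (3 px):
    · · · ·
    · · · ·
    · · · ·
    · # · ·
    · # · ·
    · # · ·
    · · · ·

Result: [10,4,14]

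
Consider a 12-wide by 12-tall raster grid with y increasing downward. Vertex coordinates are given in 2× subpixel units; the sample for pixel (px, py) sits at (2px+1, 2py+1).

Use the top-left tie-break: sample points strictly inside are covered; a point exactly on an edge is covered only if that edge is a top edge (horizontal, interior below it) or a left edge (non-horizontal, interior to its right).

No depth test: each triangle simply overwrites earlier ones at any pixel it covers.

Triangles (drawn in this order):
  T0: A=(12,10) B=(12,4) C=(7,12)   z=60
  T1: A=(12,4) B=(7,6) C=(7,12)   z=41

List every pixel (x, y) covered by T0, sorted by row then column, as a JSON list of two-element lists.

T0:
  2·area = 30  (B↔C swapped to make it positive)
  edge (12, 10)→(7, 12): d=(-5,2) right/bottom  bias=-1
  edge (7, 12)→(12, 4): d=(5,-8) top-left  bias=+0
  edge (12, 4)→(12, 10): d=(0,6) right/bottom  bias=-1
    (5,3)@(11, 7): e=[17,7,6] → █
    (6,3)@(13, 7): e=[13,23,-6] → ·
    (4,4)@(9, 9): e=[11,1,18] → █
    (6,4)@(13, 9): e=[3,33,-6] → ·
    (4,5)@(9, 11): e=[1,11,18] → █
    (5,5)@(11, 11): e=[-3,27,6] → ·
    (4,6)@(9, 13): e=[-9,21,18] → ·
  covered (4 px):
    · · · · · · · · · · · ·
    · · · · · · · · · · · ·
    · · · · · · · · · · · ·
    · · · · · █ · · · · · ·
    · · · · █ █ · · · · · ·
    · · · · █ · · · · · · ·
    · · · · · · · · · · · ·
    · · · · · · · · · · · ·
    · · · · · · · · · · · ·
    · · · · · · · · · · · ·
    · · · · · · · · · · · ·
    · · · · · · · · · · · ·
T1:
  2·area = 30  (B↔C swapped to make it positive)
  edge (12, 4)→(7, 12): d=(-5,8) right/bottom  bias=-1
  edge (7, 12)→(7, 6): d=(0,-6) top-left  bias=+0
  edge (7, 6)→(12, 4): d=(5,-2) top-left  bias=+0
    (3,0)@(7, 1): e=[55,0,-25] → ·  [on edge]
    (3,1)@(7, 3): e=[45,0,-15] → ·  [on edge]
    (3,2)@(7, 5): e=[35,0,-5] → ·  [on edge]
    (5,2)@(11, 5): e=[3,24,3] → █
    (6,2)@(13, 5): e=[-13,36,7] → ·
    (3,3)@(7, 7): e=[25,0,5] → █  [on edge]
    (4,3)@(9, 7): e=[9,12,9] → █
    (5,3)@(11, 7): e=[-7,24,13] → ·
    (3,4)@(7, 9): e=[15,0,15] → █  [on edge]
    (4,4)@(9, 9): e=[-1,12,19] → ·
    (3,5)@(7, 11): e=[5,0,25] → █  [on edge]
    (4,5)@(9, 11): e=[-11,12,29] → ·
    (3,6)@(7, 13): e=[-5,0,35] → ·  [on edge]
    (3,7)@(7, 15): e=[-15,0,45] → ·  [on edge]
    (3,8)@(7, 17): e=[-25,0,55] → ·  [on edge]
    (3,9)@(7, 19): e=[-35,0,65] → ·  [on edge]
    (3,10)@(7, 21): e=[-45,0,75] → ·  [on edge]
    (3,11)@(7, 23): e=[-55,0,85] → ·  [on edge]
  covered (5 px):
    · · · · · · · · · · · ·
    · · · · · · · · · · · ·
    · · · · · █ · · · · · ·
    · · · █ █ · · · · · · ·
    · · · █ · · · · · · · ·
    · · · █ · · · · · · · ·
    · · · · · · · · · · · ·
    · · · · · · · · · · · ·
    · · · · · · · · · · · ·
    · · · · · · · · · · · ·
    · · · · · · · · · · · ·
    · · · · · · · · · · · ·

Final: [[5,3],[4,4],[5,4],[4,5]]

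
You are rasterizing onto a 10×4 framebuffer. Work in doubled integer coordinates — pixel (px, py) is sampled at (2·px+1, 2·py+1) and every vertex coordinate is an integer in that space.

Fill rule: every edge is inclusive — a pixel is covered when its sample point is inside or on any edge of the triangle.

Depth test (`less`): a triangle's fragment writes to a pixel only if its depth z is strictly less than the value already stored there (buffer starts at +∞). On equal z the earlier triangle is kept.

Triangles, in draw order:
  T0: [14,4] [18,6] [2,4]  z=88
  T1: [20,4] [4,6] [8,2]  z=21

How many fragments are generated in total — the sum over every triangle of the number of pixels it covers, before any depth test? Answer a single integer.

T0:
  2·area = 24
  edge (14, 4)→(18, 6): d=(4,2) inclusive
  edge (18, 6)→(2, 4): d=(-16,-2) inclusive
  edge (2, 4)→(14, 4): d=(12,0) inclusive
    (5,2)@(11, 5): e=[10,2,12] → X
    (6,2)@(13, 5): e=[6,6,12] → X
    (7,2)@(15, 5): e=[2,10,12] → X
    (8,2)@(17, 5): e=[-2,14,12] → .
    (5,3)@(11, 7): e=[18,-30,36] → .
    (6,3)@(13, 7): e=[14,-26,36] → .
    (7,3)@(15, 7): e=[10,-22,36] → .
  covered (3 px):
    . . . . . . . . . .
    . . . . . . . . . .
    . . . . . X X X . .
    . . . . . . . . . .
T1:
  2·area = 56
  edge (20, 4)→(4, 6): d=(-16,2) inclusive
  edge (4, 6)→(8, 2): d=(4,-4) inclusive
  edge (8, 2)→(20, 4): d=(12,2) inclusive
    (4,0)@(9, 1): e=[70,0,-14] → .  [on edge]
    (3,1)@(7, 3): e=[42,0,14] → X  [on edge]
    (4,1)@(9, 3): e=[38,8,10] → X
    (5,1)@(11, 3): e=[34,16,6] → X
    (6,1)@(13, 3): e=[30,24,2] → X
    (7,1)@(15, 3): e=[26,32,-2] → .
    (2,2)@(5, 5): e=[14,0,42] → X  [on edge]
    (6,2)@(13, 5): e=[-2,32,26] → .
    (1,3)@(3, 7): e=[-14,0,70] → .  [on edge]
    (2,3)@(5, 7): e=[-18,8,66] → .
    (3,3)@(7, 7): e=[-22,16,62] → .
    (4,3)@(9, 7): e=[-26,24,58] → .
  covered (8 px):
    . . . . . . . . . .
    . . . X X X X . . .
    . . X X X X . . . .
    . . . . . . . . . .

Final: 11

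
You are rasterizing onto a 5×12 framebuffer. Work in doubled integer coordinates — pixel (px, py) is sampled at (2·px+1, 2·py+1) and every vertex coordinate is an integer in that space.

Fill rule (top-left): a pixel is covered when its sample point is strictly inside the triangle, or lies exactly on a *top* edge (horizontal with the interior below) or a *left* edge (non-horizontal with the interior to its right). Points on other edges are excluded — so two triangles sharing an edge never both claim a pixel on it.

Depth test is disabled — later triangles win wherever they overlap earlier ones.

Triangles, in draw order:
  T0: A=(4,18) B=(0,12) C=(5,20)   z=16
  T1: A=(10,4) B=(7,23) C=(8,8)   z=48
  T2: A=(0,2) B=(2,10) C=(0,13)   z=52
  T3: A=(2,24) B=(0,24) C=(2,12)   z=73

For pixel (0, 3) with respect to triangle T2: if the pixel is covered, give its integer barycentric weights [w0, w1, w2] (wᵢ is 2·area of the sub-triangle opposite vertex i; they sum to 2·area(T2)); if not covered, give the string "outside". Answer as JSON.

T0:
  2·area = 2  (B↔C swapped to make it positive)
  edge (4, 18)→(5, 20): d=(1,2) right/bottom  bias=-1
  edge (5, 20)→(0, 12): d=(-5,-8) top-left  bias=+0
  edge (0, 12)→(4, 18): d=(4,6) right/bottom  bias=-1
  covered (0 px):
    . . . . .
    . . . . .
    . . . . .
    . . . . .
    . . . . .
    . . . . .
    . . . . .
    . . . . .
    . . . . .
    . . . . .
    . . . . .
    . . . . .
T1:
  2·area = 26
  edge (10, 4)→(7, 23): d=(-3,19) right/bottom  bias=-1
  edge (7, 23)→(8, 8): d=(1,-15) top-left  bias=+0
  edge (8, 8)→(10, 4): d=(2,-4) top-left  bias=+0
    (4,3)@(9, 7): e=[10,14,2] → X
    (4,4)@(9, 9): e=[4,16,6] → X
    (4,5)@(9, 11): e=[-2,18,10] → .
    (3,11)@(7, 23): e=[0,0,26] → .  [on edge]
  covered (2 px):
    . . . . .
    . . . . .
    . . . . .
    . . . . X
    . . . . X
    . . . . .
    . . . . .
    . . . . .
    . . . . .
    . . . . .
    . . . . .
    . . . . .
T2:
  2·area = 22
  edge (0, 2)→(2, 10): d=(2,8) right/bottom  bias=-1
  edge (2, 10)→(0, 13): d=(-2,3) right/bottom  bias=-1
  edge (0, 13)→(0, 2): d=(0,-11) top-left  bias=+0
    (0,3)@(1, 7): e=[2,9,11] → X
    (1,3)@(3, 7): e=[-14,3,33] → .
    (0,4)@(1, 9): e=[6,5,11] → X
    (1,4)@(3, 9): e=[-10,-1,33] → .
    (0,5)@(1, 11): e=[10,1,11] → X
    (1,5)@(3, 11): e=[-6,-5,33] → .
    (0,6)@(1, 13): e=[14,-3,11] → .
  covered (3 px):
    . . . . .
    . . . . .
    . . . . .
    X . . . .
    X . . . .
    X . . . .
    . . . . .
    . . . . .
    . . . . .
    . . . . .
    . . . . .
    . . . . .
T3:
  2·area = 24
  edge (2, 24)→(0, 24): d=(-2,0) right/bottom  bias=-1
  edge (0, 24)→(2, 12): d=(2,-12) top-left  bias=+0
  edge (2, 12)→(2, 24): d=(0,12) right/bottom  bias=-1
    (0,9)@(1, 19): e=[10,2,12] → X
    (1,9)@(3, 19): e=[10,26,-12] → .
    (0,10)@(1, 21): e=[6,6,12] → X
    (1,10)@(3, 21): e=[6,30,-12] → .
    (0,11)@(1, 23): e=[2,10,12] → X
    (1,11)@(3, 23): e=[2,34,-12] → .
  covered (3 px):
    . . . . .
    . . . . .
    . . . . .
    . . . . .
    . . . . .
    . . . . .
    . . . . .
    . . . . .
    . . . . .
    X . . . .
    X . . . .
    X . . . .

Final: [9,11,2]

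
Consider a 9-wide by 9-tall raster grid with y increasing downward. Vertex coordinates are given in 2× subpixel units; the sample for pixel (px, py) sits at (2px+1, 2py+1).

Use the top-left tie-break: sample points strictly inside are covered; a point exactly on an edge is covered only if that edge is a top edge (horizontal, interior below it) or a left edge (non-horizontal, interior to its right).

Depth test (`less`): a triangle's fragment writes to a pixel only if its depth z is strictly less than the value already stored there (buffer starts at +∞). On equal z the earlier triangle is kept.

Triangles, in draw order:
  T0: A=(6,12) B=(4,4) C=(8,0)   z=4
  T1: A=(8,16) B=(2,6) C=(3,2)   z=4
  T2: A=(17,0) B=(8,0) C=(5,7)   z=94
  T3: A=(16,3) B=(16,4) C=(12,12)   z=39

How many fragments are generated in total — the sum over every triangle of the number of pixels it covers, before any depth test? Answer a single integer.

T0:
  2·area = 40
  edge (6, 12)→(4, 4): d=(-2,-8) top-left  bias=+0
  edge (4, 4)→(8, 0): d=(4,-4) top-left  bias=+0
  edge (8, 0)→(6, 12): d=(-2,12) right/bottom  bias=-1
    (3,0)@(7, 1): e=[30,0,10] → #  [on edge]
    (4,0)@(9, 1): e=[46,8,-14] → ·
    (2,1)@(5, 3): e=[10,0,30] → #  [on edge]
    (4,1)@(9, 3): e=[42,16,-18] → ·
    (1,2)@(3, 5): e=[-10,0,50] → ·  [on edge]
    (2,2)@(5, 5): e=[6,8,26] → #
    (4,2)@(9, 5): e=[38,24,-22] → ·
    (0,3)@(1, 7): e=[-30,0,70] → ·  [on edge]
    (2,3)@(5, 7): e=[2,16,22] → #
    (3,3)@(7, 7): e=[18,24,-2] → ·
    (2,4)@(5, 9): e=[-2,24,18] → ·
  covered (6 px):
    · · · # · · · · ·
    · · # # · · · · ·
    · · # # · · · · ·
    · · # · · · · · ·
    · · · · · · · · ·
    · · · · · · · · ·
    · · · · · · · · ·
    · · · · · · · · ·
    · · · · · · · · ·
T1:
  2·area = 34
  edge (8, 16)→(2, 6): d=(-6,-10) top-left  bias=+0
  edge (2, 6)→(3, 2): d=(1,-4) top-left  bias=+0
  edge (3, 2)→(8, 16): d=(5,14) right/bottom  bias=-1
    (1,1)@(3, 3): e=[28,1,5] → #
    (2,1)@(5, 3): e=[48,9,-23] → ·
    (1,2)@(3, 5): e=[16,3,15] → #
    (2,2)@(5, 5): e=[36,11,-13] → ·
    (1,3)@(3, 7): e=[4,5,25] → #
    (2,3)@(5, 7): e=[24,13,-3] → ·
    (1,4)@(3, 9): e=[-8,7,35] → ·
    (2,4)@(5, 9): e=[12,15,7] → #
    (3,4)@(7, 9): e=[32,23,-21] → ·
    (2,5)@(5, 11): e=[0,17,17] → #  [on edge]
    (3,5)@(7, 11): e=[20,25,-11] → ·
    (2,6)@(5, 13): e=[-12,19,27] → ·
  covered (5 px):
    · · · · · · · · ·
    · # · · · · · · ·
    · # · · · · · · ·
    · # · · · · · · ·
    · · # · · · · · ·
    · · # · · · · · ·
    · · · · · · · · ·
    · · · · · · · · ·
    · · · · · · · · ·
T2:
  2·area = 63  (B↔C swapped to make it positive)
  edge (17, 0)→(5, 7): d=(-12,7) right/bottom  bias=-1
  edge (5, 7)→(8, 0): d=(3,-7) top-left  bias=+0
  edge (8, 0)→(17, 0): d=(9,0) top-left  bias=+0
    (4,0)@(9, 1): e=[44,10,9] → #
    (5,0)@(11, 1): e=[30,24,9] → #
    (6,0)@(13, 1): e=[16,38,9] → #
    (7,0)@(15, 1): e=[2,52,9] → #
    (8,0)@(17, 1): e=[-12,66,9] → ·
    (3,1)@(7, 3): e=[34,2,27] → #
    (6,1)@(13, 3): e=[-8,44,27] → ·
    (7,1)@(15, 3): e=[-22,58,27] → ·
    (3,2)@(7, 5): e=[10,8,45] → #
    (4,2)@(9, 5): e=[-4,22,45] → ·
    (5,2)@(11, 5): e=[-18,36,45] → ·
    (2,3)@(5, 7): e=[0,0,63] → ·  [on edge]
  covered (8 px):
    · · · · # # # # ·
    · · · # # # · · ·
    · · · # · · · · ·
    · · · · · · · · ·
    · · · · · · · · ·
    · · · · · · · · ·
    · · · · · · · · ·
    · · · · · · · · ·
    · · · · · · · · ·
T3:
  2·area = 4
  edge (16, 3)→(16, 4): d=(0,1) right/bottom  bias=-1
  edge (16, 4)→(12, 12): d=(-4,8) right/bottom  bias=-1
  edge (12, 12)→(16, 3): d=(4,-9) top-left  bias=+0
  covered (0 px):
    · · · · · · · · ·
    · · · · · · · · ·
    · · · · · · · · ·
    · · · · · · · · ·
    · · · · · · · · ·
    · · · · · · · · ·
    · · · · · · · · ·
    · · · · · · · · ·
    · · · · · · · · ·

Result: 19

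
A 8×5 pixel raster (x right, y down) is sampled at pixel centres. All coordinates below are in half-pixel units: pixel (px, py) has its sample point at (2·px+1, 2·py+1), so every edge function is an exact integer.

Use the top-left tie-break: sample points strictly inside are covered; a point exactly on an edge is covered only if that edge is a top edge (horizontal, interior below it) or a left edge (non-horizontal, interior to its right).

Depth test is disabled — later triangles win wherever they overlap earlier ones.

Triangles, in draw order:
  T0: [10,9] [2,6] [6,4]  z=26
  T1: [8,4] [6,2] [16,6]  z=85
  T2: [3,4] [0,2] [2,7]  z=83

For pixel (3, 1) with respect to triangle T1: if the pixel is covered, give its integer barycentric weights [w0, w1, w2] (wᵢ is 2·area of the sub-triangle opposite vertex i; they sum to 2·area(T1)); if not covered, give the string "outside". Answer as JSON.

T0:
  2·area = 28
  edge (10, 9)→(2, 6): d=(-8,-3) top-left  bias=+0
  edge (2, 6)→(6, 4): d=(4,-2) top-left  bias=+0
  edge (6, 4)→(10, 9): d=(4,5) right/bottom  bias=-1
    (2,2)@(5, 5): e=[17,2,9] → #
    (3,2)@(7, 5): e=[23,6,-1] → ·
    (2,3)@(5, 7): e=[1,10,17] → #
    (3,3)@(7, 7): e=[7,14,7] → #
    (4,3)@(9, 7): e=[13,18,-3] → ·
    (2,4)@(5, 9): e=[-15,18,25] → ·
    (3,4)@(7, 9): e=[-9,22,15] → ·
  covered (3 px):
    · · · · · · · ·
    · · · · · · · ·
    · · # · · · · ·
    · · # # · · · ·
    · · · · · · · ·
T1:
  2·area = 12
  edge (8, 4)→(6, 2): d=(-2,-2) top-left  bias=+0
  edge (6, 2)→(16, 6): d=(10,4) right/bottom  bias=-1
  edge (16, 6)→(8, 4): d=(-8,-2) top-left  bias=+0
    (2,0)@(5, 1): e=[0,-6,18] → ·  [on edge]
    (3,1)@(7, 3): e=[0,6,6] → #  [on edge]
    (4,1)@(9, 3): e=[4,-2,10] → ·
    (3,2)@(7, 5): e=[-4,26,-10] → ·
    (4,2)@(9, 5): e=[0,18,-6] → ·  [on edge]
    (6,2)@(13, 5): e=[8,2,2] → #
    (7,2)@(15, 5): e=[12,-6,6] → ·
    (5,3)@(11, 7): e=[0,30,-18] → ·  [on edge]
    (6,3)@(13, 7): e=[4,22,-14] → ·
    (6,4)@(13, 9): e=[0,42,-30] → ·  [on edge]
  covered (2 px):
    · · · · · · · ·
    · · · # · · · ·
    · · · · · · # ·
    · · · · · · · ·
    · · · · · · · ·
T2:
  2·area = 11  (B↔C swapped to make it positive)
  edge (3, 4)→(2, 7): d=(-1,3) right/bottom  bias=-1
  edge (2, 7)→(0, 2): d=(-2,-5) top-left  bias=+0
  edge (0, 2)→(3, 4): d=(3,2) right/bottom  bias=-1
    (0,1)@(1, 3): e=[7,3,1] → #
    (1,1)@(3, 3): e=[1,13,-3] → ·
    (0,2)@(1, 5): e=[5,-1,7] → ·
  covered (1 px):
    · · · · · · · ·
    # · · · · · · ·
    · · · · · · · ·
    · · · · · · · ·
    · · · · · · · ·

Final: [6,6,0]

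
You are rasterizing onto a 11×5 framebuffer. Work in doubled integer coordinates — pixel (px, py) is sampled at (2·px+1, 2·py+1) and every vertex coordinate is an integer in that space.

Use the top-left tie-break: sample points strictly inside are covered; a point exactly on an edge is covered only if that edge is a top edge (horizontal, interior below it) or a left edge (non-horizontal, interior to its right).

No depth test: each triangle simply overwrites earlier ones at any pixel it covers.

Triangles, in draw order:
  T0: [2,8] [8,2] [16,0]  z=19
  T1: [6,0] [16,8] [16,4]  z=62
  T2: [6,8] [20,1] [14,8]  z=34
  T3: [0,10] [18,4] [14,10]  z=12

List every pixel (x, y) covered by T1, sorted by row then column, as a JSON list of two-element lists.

T0:
  2·area = 36
  edge (2, 8)→(8, 2): d=(6,-6) top-left  bias=+0
  edge (8, 2)→(16, 0): d=(8,-2) top-left  bias=+0
  edge (16, 0)→(2, 8): d=(-14,8) right/bottom  bias=-1
    (4,0)@(9, 1): e=[0,-6,42] → ·  [on edge]
    (6,0)@(13, 1): e=[24,2,10] → █
    (7,0)@(15, 1): e=[36,6,-6] → ·
    (3,1)@(7, 3): e=[0,6,30] → █  [on edge]
    (4,1)@(9, 3): e=[12,10,14] → █
    (5,1)@(11, 3): e=[24,14,-2] → ·
    (6,1)@(13, 3): e=[36,18,-18] → ·
    (2,2)@(5, 5): e=[0,18,18] → █  [on edge]
    (4,2)@(9, 5): e=[24,26,-14] → ·
    (1,3)@(3, 7): e=[0,30,6] → █  [on edge]
    (2,3)@(5, 7): e=[12,34,-10] → ·
    (3,3)@(7, 7): e=[24,38,-26] → ·
    (0,4)@(1, 9): e=[0,42,-6] → ·  [on edge]
  covered (6 px):
    · · · · · · █ · · · ·
    · · · █ █ · · · · · ·
    · · █ █ · · · · · · ·
    · █ · · · · · · · · ·
    · · · · · · · · · · ·
T1:
  2·area = 40  (B↔C swapped to make it positive)
  edge (6, 0)→(16, 4): d=(10,4) right/bottom  bias=-1
  edge (16, 4)→(16, 8): d=(0,4) right/bottom  bias=-1
  edge (16, 8)→(6, 0): d=(-10,-8) top-left  bias=+0
    (5,1)@(11, 3): e=[10,20,10] → █
    (6,1)@(13, 3): e=[2,12,26] → █
    (7,1)@(15, 3): e=[-6,4,42] → ·
    (5,2)@(11, 5): e=[30,20,-10] → ·
    (6,2)@(13, 5): e=[22,12,6] → █
    (7,2)@(15, 5): e=[14,4,22] → █
    (8,2)@(17, 5): e=[6,-4,38] → ·
    (6,3)@(13, 7): e=[42,12,-14] → ·
    (7,3)@(15, 7): e=[34,4,2] → █
    (8,3)@(17, 7): e=[26,-4,18] → ·
    (7,4)@(15, 9): e=[54,4,-18] → ·
  covered (5 px):
    · · · · · · · · · · ·
    · · · · · █ █ · · · ·
    · · · · · · █ █ · · ·
    · · · · · · · █ · · ·
    · · · · · · · · · · ·
T2:
  2·area = 56
  edge (6, 8)→(20, 1): d=(14,-7) top-left  bias=+0
  edge (20, 1)→(14, 8): d=(-6,7) right/bottom  bias=-1
  edge (14, 8)→(6, 8): d=(-8,0) right/bottom  bias=-1
    (8,1)@(17, 3): e=[7,9,40] → █
    (9,1)@(19, 3): e=[21,-5,40] → ·
    (6,2)@(13, 5): e=[7,25,24] → █
    (7,2)@(15, 5): e=[21,11,24] → █
    (8,2)@(17, 5): e=[35,-3,24] → ·
    (4,3)@(9, 7): e=[7,41,8] → █
    (5,3)@(11, 7): e=[21,27,8] → █
    (7,3)@(15, 7): e=[49,-1,8] → ·
    (4,4)@(9, 9): e=[35,29,-8] → ·
    (5,4)@(11, 9): e=[49,15,-8] → ·
    (6,4)@(13, 9): e=[63,1,-8] → ·
  covered (6 px):
    · · · · · · · · · · ·
    · · · · · · · · █ · ·
    · · · · · · █ █ · · ·
    · · · · █ █ █ · · · ·
    · · · · · · · · · · ·
T3:
  2·area = 84
  edge (0, 10)→(18, 4): d=(18,-6) top-left  bias=+0
  edge (18, 4)→(14, 10): d=(-4,6) right/bottom  bias=-1
  edge (14, 10)→(0, 10): d=(-14,0) right/bottom  bias=-1
    (10,1)@(21, 3): e=[0,-14,98] → ·  [on edge]
    (7,2)@(15, 5): e=[0,14,70] → █  [on edge]
    (8,2)@(17, 5): e=[12,2,70] → █
    (9,2)@(19, 5): e=[24,-10,70] → ·
    (4,3)@(9, 7): e=[0,42,42] → █  [on edge]
    (5,3)@(11, 7): e=[12,30,42] → █
    (6,3)@(13, 7): e=[24,18,42] → █
    (8,3)@(17, 7): e=[48,-6,42] → ·
    (1,4)@(3, 9): e=[0,70,14] → █  [on edge]
    (2,4)@(5, 9): e=[12,58,14] → █
    (3,4)@(7, 9): e=[24,46,14] → █
    (7,4)@(15, 9): e=[72,-2,14] → ·
  covered (12 px):
    · · · · · · · · · · ·
    · · · · · · · · · · ·
    · · · · · · · █ █ · ·
    · · · · █ █ █ █ · · ·
    · █ █ █ █ █ █ · · · ·

Result: [[5,1],[6,1],[6,2],[7,2],[7,3]]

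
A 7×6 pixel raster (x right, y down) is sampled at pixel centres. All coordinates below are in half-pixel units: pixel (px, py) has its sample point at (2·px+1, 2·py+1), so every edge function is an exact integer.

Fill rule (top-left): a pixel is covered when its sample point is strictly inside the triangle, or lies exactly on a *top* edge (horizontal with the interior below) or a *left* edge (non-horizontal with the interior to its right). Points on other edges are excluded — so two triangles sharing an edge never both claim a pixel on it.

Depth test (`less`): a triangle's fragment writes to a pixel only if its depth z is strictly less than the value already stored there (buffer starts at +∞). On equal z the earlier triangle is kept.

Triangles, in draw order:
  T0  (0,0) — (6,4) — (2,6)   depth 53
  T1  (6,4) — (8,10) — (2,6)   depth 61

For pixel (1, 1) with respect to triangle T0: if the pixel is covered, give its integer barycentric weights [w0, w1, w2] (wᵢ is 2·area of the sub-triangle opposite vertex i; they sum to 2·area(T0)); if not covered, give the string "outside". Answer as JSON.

T0:
  2·area = 28
  edge (0, 0)→(6, 4): d=(6,4) right/bottom  bias=-1
  edge (6, 4)→(2, 6): d=(-4,2) right/bottom  bias=-1
  edge (2, 6)→(0, 0): d=(-2,-6) top-left  bias=+0
    (0,0)@(1, 1): e=[2,22,4] → X
    (1,0)@(3, 1): e=[-6,18,16] → .
    (0,1)@(1, 3): e=[14,14,0] → X  [on edge]
    (1,1)@(3, 3): e=[6,10,12] → X
    (2,1)@(5, 3): e=[-2,6,24] → .
    (0,2)@(1, 5): e=[26,6,-4] → .
    (1,2)@(3, 5): e=[18,2,8] → X
    (2,2)@(5, 5): e=[10,-2,20] → .
    (1,3)@(3, 7): e=[30,-6,4] → .
    (1,4)@(3, 9): e=[42,-14,0] → .  [on edge]
  covered (4 px):
    X . . . . . .
    X X . . . . .
    . X . . . . .
    . . . . . . .
    . . . . . . .
    . . . . . . .
T1:
  2·area = 28
  edge (6, 4)→(8, 10): d=(2,6) right/bottom  bias=-1
  edge (8, 10)→(2, 6): d=(-6,-4) top-left  bias=+0
  edge (2, 6)→(6, 4): d=(4,-2) top-left  bias=+0
    (2,0)@(5, 1): e=[0,42,-14] → .  [on edge]
    (2,2)@(5, 5): e=[8,18,2] → X
    (3,2)@(7, 5): e=[-4,26,6] → .
    (2,3)@(5, 7): e=[12,6,10] → X
    (3,3)@(7, 7): e=[0,14,14] → .  [on edge]
    (2,4)@(5, 9): e=[16,-6,18] → .
    (3,4)@(7, 9): e=[4,2,22] → X
    (4,4)@(9, 9): e=[-8,10,26] → .
    (3,5)@(7, 11): e=[8,-10,30] → .
  covered (3 px):
    . . . . . . .
    . . . . . . .
    . . X . . . .
    . . X . . . .
    . . . X . . .
    . . . . . . .

Final: [10,12,6]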